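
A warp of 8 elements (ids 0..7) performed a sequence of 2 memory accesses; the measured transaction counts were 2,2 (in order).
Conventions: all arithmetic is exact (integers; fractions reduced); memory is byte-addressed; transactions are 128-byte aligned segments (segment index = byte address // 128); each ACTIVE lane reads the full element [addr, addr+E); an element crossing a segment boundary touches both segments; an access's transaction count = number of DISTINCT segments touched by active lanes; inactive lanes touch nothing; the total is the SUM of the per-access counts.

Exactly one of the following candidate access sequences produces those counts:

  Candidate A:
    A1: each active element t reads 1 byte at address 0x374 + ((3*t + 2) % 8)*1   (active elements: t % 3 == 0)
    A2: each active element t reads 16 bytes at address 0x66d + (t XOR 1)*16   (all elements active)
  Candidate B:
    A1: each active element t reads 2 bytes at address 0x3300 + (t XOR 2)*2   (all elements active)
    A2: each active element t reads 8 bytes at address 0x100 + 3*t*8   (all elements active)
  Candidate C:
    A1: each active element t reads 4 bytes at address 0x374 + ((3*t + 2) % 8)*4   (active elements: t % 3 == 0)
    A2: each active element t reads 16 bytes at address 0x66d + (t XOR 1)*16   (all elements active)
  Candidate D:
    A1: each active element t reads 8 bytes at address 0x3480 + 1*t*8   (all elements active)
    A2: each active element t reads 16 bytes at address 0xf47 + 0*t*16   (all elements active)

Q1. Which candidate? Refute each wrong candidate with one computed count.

A: A1 gives 1 transaction, not 2
B: A1 gives 1 transaction, not 2
D: A1 gives 1 transaction, not 2
C: all counts match (2,2)

Answer: C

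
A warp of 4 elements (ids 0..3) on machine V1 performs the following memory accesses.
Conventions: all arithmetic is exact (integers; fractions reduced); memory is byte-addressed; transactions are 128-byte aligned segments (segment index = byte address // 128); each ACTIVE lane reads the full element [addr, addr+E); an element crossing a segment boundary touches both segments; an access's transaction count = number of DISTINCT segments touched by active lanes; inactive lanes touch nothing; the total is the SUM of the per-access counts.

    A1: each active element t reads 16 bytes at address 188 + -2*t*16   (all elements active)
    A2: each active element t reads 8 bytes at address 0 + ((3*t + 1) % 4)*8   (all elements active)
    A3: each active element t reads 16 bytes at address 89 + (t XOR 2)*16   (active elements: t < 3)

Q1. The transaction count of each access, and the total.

A1: 2 transactions
A2: 1 transaction
A3: 2 transactions

Answer: 2,1,2; total 5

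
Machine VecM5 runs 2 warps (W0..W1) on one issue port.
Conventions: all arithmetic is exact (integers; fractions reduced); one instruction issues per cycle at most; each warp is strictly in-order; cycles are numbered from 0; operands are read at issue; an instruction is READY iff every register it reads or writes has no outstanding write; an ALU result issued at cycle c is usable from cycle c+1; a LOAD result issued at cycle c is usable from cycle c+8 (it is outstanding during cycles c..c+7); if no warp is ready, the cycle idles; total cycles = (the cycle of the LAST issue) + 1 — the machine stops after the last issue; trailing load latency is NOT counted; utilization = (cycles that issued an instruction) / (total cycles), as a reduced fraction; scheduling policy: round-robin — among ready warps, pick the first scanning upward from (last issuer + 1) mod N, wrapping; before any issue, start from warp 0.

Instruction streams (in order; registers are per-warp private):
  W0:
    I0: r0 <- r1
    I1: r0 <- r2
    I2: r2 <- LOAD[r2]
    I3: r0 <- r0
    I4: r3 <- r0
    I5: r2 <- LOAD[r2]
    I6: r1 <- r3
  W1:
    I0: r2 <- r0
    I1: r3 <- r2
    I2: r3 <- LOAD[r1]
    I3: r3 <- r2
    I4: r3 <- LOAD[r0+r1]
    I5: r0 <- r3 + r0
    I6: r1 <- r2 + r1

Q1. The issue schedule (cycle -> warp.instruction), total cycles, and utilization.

cycle 0: W0.I0
cycle 1: W1.I0
cycle 2: W0.I1
cycle 3: W1.I1
cycle 4: W0.I2
cycle 5: W1.I2
cycle 6: W0.I3
cycle 7: W0.I4
cycle 8: idle
cycle 9: idle
cycle 10: idle
cycle 11: idle
cycle 12: W0.I5
cycle 13: W1.I3
cycle 14: W0.I6
cycle 15: W1.I4
cycle 16: idle
cycle 17: idle
cycle 18: idle
cycle 19: idle
cycle 20: idle
cycle 21: idle
cycle 22: idle
cycle 23: W1.I5
cycle 24: W1.I6

Answer: 25 cycles, utilization 14/25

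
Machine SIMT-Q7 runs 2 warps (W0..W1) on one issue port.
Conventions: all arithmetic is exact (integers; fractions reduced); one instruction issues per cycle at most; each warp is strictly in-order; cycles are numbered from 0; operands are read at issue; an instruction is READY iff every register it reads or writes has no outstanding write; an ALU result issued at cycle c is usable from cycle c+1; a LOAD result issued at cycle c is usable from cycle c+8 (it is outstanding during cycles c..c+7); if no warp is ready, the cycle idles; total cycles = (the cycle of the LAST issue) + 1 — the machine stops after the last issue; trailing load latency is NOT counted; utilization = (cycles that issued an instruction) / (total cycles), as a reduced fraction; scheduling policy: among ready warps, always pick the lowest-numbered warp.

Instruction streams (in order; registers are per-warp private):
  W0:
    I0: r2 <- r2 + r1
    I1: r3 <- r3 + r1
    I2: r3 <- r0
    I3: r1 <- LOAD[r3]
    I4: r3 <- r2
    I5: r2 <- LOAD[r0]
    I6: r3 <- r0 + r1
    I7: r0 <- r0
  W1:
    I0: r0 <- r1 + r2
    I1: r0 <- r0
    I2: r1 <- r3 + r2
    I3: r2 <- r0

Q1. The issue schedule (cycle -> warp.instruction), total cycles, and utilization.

cycle 0: W0.I0
cycle 1: W0.I1
cycle 2: W0.I2
cycle 3: W0.I3
cycle 4: W0.I4
cycle 5: W0.I5
cycle 6: W1.I0
cycle 7: W1.I1
cycle 8: W1.I2
cycle 9: W1.I3
cycle 10: idle
cycle 11: W0.I6
cycle 12: W0.I7

Answer: 13 cycles, utilization 12/13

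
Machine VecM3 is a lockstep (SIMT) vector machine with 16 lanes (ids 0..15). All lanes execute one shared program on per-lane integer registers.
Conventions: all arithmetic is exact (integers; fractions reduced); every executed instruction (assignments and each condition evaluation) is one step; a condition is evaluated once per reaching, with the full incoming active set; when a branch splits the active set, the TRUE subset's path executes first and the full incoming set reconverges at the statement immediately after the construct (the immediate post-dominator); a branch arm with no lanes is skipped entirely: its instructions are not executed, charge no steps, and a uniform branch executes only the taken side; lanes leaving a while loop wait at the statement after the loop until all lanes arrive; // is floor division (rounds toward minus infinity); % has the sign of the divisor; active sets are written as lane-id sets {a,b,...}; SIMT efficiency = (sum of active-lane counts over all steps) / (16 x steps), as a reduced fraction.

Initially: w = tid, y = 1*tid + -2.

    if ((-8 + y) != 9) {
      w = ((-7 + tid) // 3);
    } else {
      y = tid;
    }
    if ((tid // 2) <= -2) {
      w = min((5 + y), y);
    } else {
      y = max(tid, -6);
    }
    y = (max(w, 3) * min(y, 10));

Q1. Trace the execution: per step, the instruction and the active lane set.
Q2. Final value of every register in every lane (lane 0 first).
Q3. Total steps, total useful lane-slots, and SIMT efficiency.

step 0: eval ((-8 + y) != 9)         {0,1,2,3,4,5,6,7,8,9,10,11,12,13,14,15}
step 1: w <- ((-7 + tid) // 3)       {0,1,2,3,4,5,6,7,8,9,10,11,12,13,14,15}
step 2: eval ((tid // 2) <= -2)      {0,1,2,3,4,5,6,7,8,9,10,11,12,13,14,15}
step 3: y <- max(tid, -6)            {0,1,2,3,4,5,6,7,8,9,10,11,12,13,14,15}
step 4: y <- (max(w, 3) * min(y, 10)) {0,1,2,3,4,5,6,7,8,9,10,11,12,13,14,15}

Answer: 5 steps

w: -3,-2,-2,-2,-1,-1,-1,0,0,0,1,1,1,2,2,2
y: 0,3,6,9,12,15,18,21,24,27,30,30,30,30,30,30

steps = 5; useful = 80; efficiency = 80/80 = 1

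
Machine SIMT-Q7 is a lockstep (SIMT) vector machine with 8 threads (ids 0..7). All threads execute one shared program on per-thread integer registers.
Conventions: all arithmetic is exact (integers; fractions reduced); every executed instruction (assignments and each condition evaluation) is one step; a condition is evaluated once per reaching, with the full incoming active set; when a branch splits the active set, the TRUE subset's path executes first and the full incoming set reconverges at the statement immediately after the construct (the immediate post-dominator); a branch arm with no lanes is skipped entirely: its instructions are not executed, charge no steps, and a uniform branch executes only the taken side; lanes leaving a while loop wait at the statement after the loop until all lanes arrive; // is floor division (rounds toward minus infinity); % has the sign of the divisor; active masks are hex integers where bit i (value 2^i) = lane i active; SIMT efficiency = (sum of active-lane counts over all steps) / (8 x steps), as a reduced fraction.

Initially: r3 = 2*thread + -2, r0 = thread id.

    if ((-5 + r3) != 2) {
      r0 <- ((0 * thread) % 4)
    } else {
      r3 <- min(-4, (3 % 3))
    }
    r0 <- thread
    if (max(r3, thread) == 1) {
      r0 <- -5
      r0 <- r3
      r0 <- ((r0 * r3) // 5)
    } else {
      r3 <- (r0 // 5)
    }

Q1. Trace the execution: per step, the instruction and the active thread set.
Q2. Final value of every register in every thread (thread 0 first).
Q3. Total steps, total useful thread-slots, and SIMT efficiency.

step 0: eval ((-5 + r3) != 2)        0xff
step 1: r0 <- ((0 * thread) % 4)     0xff
step 2: r0 <- thread                 0xff
step 3: eval (max(r3, thread) == 1)  0xff
step 4: r0 <- -5                     0x02
step 5: r0 <- r3                     0x02
step 6: r0 <- ((r0 * r3) // 5)       0x02
step 7: r3 <- (r0 // 5)              0xfd

Answer: 8 steps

r3: 0,0,0,0,0,1,1,1
r0: 0,0,2,3,4,5,6,7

steps = 8; useful = 42; efficiency = 42/64 = 21/32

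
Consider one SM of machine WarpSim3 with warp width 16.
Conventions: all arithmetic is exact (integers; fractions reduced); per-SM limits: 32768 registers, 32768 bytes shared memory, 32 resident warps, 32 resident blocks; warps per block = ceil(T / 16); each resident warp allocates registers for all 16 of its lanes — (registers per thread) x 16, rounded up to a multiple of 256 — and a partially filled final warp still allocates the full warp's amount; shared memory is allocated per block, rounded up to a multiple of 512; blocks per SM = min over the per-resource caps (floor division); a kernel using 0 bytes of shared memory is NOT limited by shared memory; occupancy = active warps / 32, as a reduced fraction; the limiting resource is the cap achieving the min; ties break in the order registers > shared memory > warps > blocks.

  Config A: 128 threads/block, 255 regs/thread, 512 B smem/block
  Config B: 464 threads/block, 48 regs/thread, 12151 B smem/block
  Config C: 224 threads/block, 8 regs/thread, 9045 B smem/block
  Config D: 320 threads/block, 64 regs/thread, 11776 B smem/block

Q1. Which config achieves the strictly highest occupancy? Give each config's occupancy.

occupancies: A 1/4, B 29/32, C 7/8, D 5/8

Answer: B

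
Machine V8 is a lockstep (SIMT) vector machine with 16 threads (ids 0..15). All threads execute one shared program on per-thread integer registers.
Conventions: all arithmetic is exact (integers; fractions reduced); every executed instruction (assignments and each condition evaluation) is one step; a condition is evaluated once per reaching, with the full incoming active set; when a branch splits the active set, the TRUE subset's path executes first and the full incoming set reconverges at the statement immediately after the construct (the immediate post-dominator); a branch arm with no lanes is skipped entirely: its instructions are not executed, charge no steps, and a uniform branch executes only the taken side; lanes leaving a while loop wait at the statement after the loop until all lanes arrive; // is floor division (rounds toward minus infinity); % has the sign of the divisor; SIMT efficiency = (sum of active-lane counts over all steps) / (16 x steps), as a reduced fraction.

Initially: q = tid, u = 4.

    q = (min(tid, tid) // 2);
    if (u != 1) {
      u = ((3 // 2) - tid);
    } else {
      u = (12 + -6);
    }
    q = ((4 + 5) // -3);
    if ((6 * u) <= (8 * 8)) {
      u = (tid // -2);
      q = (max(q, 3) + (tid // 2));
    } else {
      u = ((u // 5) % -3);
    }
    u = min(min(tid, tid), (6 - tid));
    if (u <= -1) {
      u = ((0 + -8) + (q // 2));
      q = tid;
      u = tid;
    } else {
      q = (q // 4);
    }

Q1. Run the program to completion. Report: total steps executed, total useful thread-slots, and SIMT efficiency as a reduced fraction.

Answer: 13 steps, 178 useful, 89/104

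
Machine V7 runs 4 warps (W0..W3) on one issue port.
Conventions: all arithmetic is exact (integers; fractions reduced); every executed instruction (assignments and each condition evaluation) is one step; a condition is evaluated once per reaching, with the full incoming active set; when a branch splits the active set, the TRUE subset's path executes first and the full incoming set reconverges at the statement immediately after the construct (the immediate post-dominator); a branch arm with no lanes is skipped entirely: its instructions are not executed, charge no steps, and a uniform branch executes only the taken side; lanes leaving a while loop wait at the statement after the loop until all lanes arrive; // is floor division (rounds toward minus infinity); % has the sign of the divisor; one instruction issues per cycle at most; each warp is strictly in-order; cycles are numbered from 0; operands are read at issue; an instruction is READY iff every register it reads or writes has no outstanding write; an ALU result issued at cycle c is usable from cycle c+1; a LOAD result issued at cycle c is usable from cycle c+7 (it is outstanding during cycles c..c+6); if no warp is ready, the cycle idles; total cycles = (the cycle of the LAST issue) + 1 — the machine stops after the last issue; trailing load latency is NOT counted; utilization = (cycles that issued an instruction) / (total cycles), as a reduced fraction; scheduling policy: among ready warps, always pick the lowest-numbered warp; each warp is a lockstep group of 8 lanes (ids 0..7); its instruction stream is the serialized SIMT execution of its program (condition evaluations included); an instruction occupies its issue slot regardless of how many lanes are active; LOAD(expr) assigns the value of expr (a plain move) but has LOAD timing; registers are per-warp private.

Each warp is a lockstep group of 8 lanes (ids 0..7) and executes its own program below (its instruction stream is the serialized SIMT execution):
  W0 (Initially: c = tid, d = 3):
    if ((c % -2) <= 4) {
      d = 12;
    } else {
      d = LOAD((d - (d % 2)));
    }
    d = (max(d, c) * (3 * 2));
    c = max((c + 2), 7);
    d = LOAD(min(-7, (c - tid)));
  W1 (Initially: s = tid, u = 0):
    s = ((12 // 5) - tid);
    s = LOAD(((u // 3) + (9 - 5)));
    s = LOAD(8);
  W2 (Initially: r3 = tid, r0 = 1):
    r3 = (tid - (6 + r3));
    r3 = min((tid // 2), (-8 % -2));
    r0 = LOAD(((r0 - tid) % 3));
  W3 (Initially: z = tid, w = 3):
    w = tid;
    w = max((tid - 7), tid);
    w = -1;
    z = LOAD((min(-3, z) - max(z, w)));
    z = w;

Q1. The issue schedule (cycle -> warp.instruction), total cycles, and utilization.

cycle 0: W0.I0
cycle 1: W0.I1
cycle 2: W0.I2
cycle 3: W0.I3
cycle 4: W0.I4
cycle 5: W1.I0
cycle 6: W1.I1
cycle 7: W2.I0
cycle 8: W2.I1
cycle 9: W2.I2
cycle 10: W3.I0
cycle 11: W3.I1
cycle 12: W3.I2
cycle 13: W1.I2
cycle 14: W3.I3
cycle 15: idle
cycle 16: idle
cycle 17: idle
cycle 18: idle
cycle 19: idle
cycle 20: idle
cycle 21: W3.I4

Answer: 22 cycles, utilization 8/11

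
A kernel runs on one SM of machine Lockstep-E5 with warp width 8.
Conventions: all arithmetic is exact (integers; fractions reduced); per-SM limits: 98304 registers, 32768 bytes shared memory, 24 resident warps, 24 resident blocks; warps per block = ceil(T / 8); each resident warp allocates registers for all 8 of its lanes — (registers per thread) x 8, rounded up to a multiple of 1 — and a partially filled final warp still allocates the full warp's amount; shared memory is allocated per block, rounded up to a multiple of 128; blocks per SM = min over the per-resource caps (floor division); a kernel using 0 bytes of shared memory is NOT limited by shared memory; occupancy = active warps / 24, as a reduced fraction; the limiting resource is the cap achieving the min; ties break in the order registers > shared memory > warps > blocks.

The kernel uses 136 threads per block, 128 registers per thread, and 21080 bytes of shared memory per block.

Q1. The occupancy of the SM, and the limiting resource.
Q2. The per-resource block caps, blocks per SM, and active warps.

Answer: occupancy 17/24, limited by shared memory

registers: 5 blocks
shared memory: 1 block
warps: 1 block
blocks: 24 blocks

Answer: 1 block, 17 active warps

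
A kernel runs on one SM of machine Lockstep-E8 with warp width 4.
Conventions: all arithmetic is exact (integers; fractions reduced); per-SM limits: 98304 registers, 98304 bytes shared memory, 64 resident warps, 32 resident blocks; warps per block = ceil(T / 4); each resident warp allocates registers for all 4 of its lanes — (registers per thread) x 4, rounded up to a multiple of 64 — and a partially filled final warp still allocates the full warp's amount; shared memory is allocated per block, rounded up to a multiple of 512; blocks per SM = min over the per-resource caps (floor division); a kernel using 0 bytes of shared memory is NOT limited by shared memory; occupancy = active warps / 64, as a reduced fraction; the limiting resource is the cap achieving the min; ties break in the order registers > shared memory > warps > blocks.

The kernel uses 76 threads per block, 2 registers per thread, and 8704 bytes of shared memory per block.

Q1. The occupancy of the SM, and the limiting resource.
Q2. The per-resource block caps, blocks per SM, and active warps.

Answer: occupancy 57/64, limited by warps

registers: 80 blocks
shared memory: 11 blocks
warps: 3 blocks
blocks: 32 blocks

Answer: 3 blocks, 57 active warps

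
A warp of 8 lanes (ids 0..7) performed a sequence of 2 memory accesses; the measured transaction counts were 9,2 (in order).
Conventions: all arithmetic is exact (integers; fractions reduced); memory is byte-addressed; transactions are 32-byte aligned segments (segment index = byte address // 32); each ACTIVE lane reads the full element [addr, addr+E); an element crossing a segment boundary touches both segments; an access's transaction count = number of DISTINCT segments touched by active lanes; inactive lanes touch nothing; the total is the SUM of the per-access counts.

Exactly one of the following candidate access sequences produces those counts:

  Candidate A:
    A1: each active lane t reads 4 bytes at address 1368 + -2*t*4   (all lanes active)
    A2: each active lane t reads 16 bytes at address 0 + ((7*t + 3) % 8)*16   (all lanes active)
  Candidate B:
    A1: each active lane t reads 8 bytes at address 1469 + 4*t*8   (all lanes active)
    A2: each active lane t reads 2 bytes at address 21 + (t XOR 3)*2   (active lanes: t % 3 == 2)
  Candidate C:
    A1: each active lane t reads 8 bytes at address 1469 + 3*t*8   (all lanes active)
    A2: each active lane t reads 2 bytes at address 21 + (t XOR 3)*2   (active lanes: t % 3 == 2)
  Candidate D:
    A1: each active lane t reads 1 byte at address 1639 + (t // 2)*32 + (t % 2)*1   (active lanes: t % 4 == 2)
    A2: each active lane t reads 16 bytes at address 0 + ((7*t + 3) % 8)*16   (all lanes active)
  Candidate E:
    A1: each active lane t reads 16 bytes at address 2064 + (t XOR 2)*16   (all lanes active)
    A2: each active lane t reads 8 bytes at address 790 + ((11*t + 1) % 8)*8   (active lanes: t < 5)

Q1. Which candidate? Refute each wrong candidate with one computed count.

A: A1 gives 2 transactions, not 9
C: A1 gives 7 transactions, not 9
D: A1 gives 2 transactions, not 9
E: A1 gives 5 transactions, not 9
B: all counts match (9,2)

Answer: B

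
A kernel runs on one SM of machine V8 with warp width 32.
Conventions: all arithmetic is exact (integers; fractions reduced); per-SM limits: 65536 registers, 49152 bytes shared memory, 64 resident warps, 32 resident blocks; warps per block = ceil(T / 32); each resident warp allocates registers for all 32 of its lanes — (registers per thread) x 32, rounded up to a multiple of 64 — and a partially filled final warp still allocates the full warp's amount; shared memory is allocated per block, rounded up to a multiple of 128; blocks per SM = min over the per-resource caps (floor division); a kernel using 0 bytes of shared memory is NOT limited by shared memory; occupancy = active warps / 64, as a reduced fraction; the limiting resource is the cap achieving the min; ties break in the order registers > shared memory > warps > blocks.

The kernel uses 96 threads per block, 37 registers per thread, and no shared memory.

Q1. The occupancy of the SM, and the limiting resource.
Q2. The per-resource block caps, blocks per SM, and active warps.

Answer: occupancy 51/64, limited by registers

registers: 17 blocks
shared memory: no limit (kernel uses none)
warps: 21 blocks
blocks: 32 blocks

Answer: 17 blocks, 51 active warps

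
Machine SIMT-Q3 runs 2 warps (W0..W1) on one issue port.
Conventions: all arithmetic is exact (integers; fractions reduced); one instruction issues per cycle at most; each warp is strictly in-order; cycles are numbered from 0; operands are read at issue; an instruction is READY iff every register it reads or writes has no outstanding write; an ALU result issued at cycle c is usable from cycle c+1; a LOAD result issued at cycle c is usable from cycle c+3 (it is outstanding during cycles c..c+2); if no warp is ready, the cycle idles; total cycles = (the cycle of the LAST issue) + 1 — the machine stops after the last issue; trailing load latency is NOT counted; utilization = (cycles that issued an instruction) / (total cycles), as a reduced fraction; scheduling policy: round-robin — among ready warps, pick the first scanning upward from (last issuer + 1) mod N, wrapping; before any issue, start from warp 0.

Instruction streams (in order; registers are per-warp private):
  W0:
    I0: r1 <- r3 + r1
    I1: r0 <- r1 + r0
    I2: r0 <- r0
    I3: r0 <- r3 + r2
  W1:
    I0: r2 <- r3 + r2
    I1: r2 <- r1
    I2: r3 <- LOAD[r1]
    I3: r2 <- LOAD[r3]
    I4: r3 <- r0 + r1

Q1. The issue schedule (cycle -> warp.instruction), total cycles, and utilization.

cycle 0: W0.I0
cycle 1: W1.I0
cycle 2: W0.I1
cycle 3: W1.I1
cycle 4: W0.I2
cycle 5: W1.I2
cycle 6: W0.I3
cycle 7: idle
cycle 8: W1.I3
cycle 9: W1.I4

Answer: 10 cycles, utilization 9/10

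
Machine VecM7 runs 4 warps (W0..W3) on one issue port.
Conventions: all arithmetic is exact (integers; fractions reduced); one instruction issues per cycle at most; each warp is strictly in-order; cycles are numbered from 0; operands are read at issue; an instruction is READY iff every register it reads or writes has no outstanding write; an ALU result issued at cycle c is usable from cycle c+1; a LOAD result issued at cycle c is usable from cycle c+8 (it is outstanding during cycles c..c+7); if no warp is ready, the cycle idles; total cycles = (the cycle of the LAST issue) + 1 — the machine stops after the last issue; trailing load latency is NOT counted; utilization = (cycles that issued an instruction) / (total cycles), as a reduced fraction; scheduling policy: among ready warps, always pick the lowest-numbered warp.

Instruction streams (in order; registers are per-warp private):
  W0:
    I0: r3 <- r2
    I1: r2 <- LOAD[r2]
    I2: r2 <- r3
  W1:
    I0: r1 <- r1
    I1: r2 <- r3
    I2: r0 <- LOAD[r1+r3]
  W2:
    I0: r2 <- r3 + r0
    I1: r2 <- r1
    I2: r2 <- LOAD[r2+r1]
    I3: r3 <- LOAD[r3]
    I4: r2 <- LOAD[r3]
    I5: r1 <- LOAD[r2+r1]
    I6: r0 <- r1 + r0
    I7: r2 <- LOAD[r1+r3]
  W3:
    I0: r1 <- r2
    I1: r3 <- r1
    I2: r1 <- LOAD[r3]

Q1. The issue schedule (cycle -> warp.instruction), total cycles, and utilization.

cycle 0: W0.I0
cycle 1: W0.I1
cycle 2: W1.I0
cycle 3: W1.I1
cycle 4: W1.I2
cycle 5: W2.I0
cycle 6: W2.I1
cycle 7: W2.I2
cycle 8: W2.I3
cycle 9: W0.I2
cycle 10: W3.I0
cycle 11: W3.I1
cycle 12: W3.I2
cycle 13: idle
cycle 14: idle
cycle 15: idle
cycle 16: W2.I4
cycle 17: idle
cycle 18: idle
cycle 19: idle
cycle 20: idle
cycle 21: idle
cycle 22: idle
cycle 23: idle
cycle 24: W2.I5
cycle 25: idle
cycle 26: idle
cycle 27: idle
cycle 28: idle
cycle 29: idle
cycle 30: idle
cycle 31: idle
cycle 32: W2.I6
cycle 33: W2.I7

Answer: 34 cycles, utilization 1/2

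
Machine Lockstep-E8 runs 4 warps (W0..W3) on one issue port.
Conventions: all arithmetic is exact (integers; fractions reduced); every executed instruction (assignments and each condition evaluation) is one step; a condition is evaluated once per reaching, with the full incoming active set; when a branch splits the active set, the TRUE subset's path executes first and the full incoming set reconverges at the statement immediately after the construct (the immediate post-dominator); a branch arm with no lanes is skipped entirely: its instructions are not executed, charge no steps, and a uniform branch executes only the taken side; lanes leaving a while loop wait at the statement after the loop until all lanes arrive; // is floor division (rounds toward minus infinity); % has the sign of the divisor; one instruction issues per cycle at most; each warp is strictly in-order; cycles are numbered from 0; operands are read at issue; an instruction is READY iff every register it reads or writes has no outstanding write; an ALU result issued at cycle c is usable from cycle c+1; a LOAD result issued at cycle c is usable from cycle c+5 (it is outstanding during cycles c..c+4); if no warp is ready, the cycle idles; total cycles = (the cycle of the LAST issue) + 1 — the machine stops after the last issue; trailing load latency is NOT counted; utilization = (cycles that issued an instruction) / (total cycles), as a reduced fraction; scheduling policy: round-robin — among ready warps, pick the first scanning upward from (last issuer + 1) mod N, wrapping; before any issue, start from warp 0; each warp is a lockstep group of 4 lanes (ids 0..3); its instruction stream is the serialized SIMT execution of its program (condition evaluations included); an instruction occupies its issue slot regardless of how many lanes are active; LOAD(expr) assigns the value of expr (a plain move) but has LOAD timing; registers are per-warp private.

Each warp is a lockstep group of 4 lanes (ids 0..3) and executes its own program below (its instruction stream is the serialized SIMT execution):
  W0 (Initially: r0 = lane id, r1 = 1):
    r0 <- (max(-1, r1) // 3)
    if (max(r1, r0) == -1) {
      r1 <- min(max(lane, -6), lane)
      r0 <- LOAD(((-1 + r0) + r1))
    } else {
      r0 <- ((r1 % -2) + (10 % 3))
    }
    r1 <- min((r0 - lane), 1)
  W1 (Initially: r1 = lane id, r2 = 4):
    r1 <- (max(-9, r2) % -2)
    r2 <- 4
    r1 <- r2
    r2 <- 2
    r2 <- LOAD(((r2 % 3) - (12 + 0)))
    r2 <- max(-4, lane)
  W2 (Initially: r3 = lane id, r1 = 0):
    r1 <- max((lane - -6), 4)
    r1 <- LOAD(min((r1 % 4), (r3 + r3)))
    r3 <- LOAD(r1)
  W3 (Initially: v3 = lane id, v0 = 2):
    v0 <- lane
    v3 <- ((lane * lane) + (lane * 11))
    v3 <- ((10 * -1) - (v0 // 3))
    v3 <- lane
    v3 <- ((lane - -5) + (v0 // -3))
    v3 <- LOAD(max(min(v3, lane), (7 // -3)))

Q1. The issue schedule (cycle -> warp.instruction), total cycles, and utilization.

cycle 0: W0.I0
cycle 1: W1.I0
cycle 2: W2.I0
cycle 3: W3.I0
cycle 4: W0.I1
cycle 5: W1.I1
cycle 6: W2.I1
cycle 7: W3.I1
cycle 8: W0.I2
cycle 9: W1.I2
cycle 10: W3.I2
cycle 11: W0.I3
cycle 12: W1.I3
cycle 13: W2.I2
cycle 14: W3.I3
cycle 15: W1.I4
cycle 16: W3.I4
cycle 17: W3.I5
cycle 18: idle
cycle 19: idle
cycle 20: W1.I5

Answer: 21 cycles, utilization 19/21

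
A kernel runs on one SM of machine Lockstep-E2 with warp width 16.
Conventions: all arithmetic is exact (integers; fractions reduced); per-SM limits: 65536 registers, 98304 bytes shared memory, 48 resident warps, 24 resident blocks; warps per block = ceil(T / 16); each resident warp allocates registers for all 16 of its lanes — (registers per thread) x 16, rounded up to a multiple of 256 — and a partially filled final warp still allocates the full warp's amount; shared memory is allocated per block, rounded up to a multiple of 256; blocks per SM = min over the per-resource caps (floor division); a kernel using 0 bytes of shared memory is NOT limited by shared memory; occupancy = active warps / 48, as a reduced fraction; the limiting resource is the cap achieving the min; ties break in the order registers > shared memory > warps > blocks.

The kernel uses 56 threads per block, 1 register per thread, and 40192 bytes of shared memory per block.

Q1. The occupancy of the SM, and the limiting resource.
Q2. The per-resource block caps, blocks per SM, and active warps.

Answer: occupancy 1/6, limited by shared memory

registers: 64 blocks
shared memory: 2 blocks
warps: 12 blocks
blocks: 24 blocks

Answer: 2 blocks, 8 active warps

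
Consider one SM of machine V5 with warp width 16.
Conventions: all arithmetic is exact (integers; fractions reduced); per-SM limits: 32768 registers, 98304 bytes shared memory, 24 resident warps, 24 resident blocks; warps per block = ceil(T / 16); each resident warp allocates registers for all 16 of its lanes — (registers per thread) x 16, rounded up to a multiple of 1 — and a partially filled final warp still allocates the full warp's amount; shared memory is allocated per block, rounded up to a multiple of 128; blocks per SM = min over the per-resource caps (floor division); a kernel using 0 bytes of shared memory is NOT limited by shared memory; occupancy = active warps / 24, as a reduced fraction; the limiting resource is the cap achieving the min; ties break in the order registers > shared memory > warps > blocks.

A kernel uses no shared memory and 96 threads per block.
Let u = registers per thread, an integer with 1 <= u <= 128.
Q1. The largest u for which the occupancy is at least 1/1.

Answer: u = 85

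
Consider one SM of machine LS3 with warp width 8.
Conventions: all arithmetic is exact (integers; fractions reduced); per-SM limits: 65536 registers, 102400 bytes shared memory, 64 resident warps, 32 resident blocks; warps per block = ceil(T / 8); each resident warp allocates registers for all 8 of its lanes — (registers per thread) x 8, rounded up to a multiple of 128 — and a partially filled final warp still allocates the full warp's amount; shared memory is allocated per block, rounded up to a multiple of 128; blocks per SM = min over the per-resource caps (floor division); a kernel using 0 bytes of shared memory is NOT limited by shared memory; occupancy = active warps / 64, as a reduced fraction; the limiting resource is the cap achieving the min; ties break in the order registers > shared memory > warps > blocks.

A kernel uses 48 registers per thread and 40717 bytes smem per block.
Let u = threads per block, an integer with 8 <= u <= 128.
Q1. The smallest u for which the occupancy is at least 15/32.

Answer: u = 113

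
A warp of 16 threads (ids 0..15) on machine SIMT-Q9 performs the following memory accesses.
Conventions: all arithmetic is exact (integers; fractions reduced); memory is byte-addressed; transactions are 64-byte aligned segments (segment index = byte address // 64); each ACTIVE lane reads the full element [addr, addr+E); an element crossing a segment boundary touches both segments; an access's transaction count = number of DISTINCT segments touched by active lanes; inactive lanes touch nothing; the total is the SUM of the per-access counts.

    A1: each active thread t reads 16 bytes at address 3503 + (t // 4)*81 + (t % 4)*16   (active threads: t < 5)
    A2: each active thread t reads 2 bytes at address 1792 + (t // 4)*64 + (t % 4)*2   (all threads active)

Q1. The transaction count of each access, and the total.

A1: 3 transactions
A2: 4 transactions

Answer: 3,4; total 7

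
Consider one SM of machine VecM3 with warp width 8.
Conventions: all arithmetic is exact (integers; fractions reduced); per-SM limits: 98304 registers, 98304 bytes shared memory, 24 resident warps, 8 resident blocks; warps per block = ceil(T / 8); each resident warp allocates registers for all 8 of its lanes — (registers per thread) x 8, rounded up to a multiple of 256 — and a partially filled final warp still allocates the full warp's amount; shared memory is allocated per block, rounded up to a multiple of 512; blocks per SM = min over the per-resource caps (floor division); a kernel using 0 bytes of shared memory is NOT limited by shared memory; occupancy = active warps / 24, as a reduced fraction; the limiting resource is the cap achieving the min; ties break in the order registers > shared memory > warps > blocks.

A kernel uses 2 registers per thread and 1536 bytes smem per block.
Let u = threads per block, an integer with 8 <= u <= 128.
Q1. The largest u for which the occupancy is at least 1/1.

Answer: u = 96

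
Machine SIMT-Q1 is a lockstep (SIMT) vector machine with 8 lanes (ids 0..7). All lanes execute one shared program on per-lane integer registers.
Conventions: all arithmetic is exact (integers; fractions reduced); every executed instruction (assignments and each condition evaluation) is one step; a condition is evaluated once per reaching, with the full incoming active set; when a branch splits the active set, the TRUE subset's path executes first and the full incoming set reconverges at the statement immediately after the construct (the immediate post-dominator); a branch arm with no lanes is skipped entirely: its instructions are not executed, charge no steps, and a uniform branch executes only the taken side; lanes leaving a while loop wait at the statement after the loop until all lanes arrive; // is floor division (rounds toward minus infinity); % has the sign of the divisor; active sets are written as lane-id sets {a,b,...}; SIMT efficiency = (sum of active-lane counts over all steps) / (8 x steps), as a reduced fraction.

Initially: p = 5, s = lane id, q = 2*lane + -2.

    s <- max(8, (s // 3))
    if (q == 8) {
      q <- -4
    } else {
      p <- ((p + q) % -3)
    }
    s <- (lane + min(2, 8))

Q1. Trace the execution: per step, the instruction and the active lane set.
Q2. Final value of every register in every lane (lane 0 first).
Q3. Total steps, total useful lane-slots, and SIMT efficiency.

step 0: s <- max(8, (s // 3))        {0,1,2,3,4,5,6,7}
step 1: eval (q == 8)                {0,1,2,3,4,5,6,7}
step 2: q <- -4                      {5}
step 3: p <- ((p + q) % -3)          {0,1,2,3,4,6,7}
step 4: s <- (lane + min(2, 8))      {0,1,2,3,4,5,6,7}

Answer: 5 steps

p: 0,-1,-2,0,-1,5,0,-1
s: 2,3,4,5,6,7,8,9
q: -2,0,2,4,6,-4,10,12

steps = 5; useful = 32; efficiency = 32/40 = 4/5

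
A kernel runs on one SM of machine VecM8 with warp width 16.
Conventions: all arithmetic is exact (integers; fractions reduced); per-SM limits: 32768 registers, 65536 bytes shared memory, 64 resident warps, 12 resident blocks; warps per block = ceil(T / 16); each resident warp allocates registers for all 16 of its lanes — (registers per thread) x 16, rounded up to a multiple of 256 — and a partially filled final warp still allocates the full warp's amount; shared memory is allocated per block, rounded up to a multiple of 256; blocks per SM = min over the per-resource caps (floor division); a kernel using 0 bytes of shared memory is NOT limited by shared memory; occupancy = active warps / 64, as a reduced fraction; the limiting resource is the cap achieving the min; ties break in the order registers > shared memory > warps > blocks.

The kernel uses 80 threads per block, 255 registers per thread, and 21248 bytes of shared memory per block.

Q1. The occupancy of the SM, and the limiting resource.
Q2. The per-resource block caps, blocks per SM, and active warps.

Answer: occupancy 5/64, limited by registers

registers: 1 block
shared memory: 3 blocks
warps: 12 blocks
blocks: 12 blocks

Answer: 1 block, 5 active warps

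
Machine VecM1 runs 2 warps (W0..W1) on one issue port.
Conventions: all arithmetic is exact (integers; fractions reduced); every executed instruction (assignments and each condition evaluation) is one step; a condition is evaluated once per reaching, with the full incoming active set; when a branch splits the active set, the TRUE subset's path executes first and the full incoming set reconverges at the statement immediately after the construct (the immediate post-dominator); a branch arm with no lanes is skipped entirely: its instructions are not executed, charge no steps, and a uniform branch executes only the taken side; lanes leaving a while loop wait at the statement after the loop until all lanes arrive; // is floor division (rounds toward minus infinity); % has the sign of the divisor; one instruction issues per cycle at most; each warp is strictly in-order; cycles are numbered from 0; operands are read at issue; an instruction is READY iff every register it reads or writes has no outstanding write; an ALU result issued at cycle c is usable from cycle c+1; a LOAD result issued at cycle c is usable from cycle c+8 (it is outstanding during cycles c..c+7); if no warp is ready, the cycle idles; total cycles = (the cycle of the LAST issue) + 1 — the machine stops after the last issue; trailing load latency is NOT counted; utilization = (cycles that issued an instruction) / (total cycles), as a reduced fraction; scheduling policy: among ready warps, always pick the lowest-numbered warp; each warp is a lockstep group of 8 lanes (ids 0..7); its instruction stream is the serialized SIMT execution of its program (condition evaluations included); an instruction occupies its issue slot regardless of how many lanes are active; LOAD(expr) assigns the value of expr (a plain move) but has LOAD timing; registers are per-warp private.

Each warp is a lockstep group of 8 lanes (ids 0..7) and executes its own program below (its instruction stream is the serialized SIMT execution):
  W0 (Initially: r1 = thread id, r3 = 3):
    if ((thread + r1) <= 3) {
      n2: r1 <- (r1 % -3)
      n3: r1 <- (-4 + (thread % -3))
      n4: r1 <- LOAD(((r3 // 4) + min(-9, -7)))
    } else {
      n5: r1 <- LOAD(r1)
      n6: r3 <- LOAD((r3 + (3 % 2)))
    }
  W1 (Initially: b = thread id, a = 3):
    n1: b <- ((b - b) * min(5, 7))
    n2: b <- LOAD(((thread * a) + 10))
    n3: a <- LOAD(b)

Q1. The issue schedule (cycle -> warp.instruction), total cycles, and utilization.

cycle 0: W0.I0
cycle 1: W0.I1
cycle 2: W0.I2
cycle 3: W0.I3
cycle 4: W1.I0
cycle 5: W1.I1
cycle 6: idle
cycle 7: idle
cycle 8: idle
cycle 9: idle
cycle 10: idle
cycle 11: W0.I4
cycle 12: W0.I5
cycle 13: W1.I2

Answer: 14 cycles, utilization 9/14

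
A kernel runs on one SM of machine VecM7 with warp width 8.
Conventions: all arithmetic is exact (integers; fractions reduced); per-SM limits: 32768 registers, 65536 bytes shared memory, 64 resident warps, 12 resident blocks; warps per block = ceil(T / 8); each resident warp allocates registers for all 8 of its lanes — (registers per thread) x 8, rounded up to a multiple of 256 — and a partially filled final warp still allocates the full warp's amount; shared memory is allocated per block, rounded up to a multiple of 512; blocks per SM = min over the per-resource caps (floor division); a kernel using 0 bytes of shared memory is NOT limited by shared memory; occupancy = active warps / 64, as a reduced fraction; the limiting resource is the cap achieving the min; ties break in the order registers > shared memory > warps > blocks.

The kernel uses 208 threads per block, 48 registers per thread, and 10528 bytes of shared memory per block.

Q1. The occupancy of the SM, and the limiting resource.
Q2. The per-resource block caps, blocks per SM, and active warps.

Answer: occupancy 13/16, limited by registers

registers: 2 blocks
shared memory: 6 blocks
warps: 2 blocks
blocks: 12 blocks

Answer: 2 blocks, 52 active warps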